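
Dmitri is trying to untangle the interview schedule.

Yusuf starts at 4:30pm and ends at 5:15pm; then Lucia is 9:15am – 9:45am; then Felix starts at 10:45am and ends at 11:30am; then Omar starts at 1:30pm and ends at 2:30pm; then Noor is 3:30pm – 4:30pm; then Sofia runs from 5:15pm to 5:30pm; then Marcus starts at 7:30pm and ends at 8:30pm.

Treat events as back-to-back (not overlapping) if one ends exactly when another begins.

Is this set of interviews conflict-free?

Check each pair: they overlap iff neither finishes before the other starts.
Sorted by start: Lucia, Felix, Omar, Noor, Yusuf, Sofia, Marcus.
Felix starts after Lucia ends, so nothing later overlaps Lucia either.
Omar starts after Felix ends, so nothing later overlaps Felix either.
Noor starts after Omar ends, so nothing later overlaps Omar either.
Yusuf starts exactly when Noor ends (back-to-back, no overlap), so nothing later overlaps Noor either.
Sofia starts exactly when Yusuf ends (back-to-back, no overlap), so nothing later overlaps Yusuf either.
Marcus starts after Sofia ends.
Every pair is clear; the schedule has no overlaps.

Yes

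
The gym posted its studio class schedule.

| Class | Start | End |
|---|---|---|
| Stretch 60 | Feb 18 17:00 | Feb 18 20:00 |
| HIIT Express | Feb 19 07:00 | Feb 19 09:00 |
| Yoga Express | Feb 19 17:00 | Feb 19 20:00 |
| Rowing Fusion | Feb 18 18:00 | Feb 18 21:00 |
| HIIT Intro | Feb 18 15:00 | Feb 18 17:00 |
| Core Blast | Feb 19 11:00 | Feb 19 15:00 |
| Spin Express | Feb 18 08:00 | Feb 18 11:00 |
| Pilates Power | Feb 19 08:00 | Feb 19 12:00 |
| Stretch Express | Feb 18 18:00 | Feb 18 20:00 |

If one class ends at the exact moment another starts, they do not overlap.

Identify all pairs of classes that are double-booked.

Two intervals overlap when each starts before the other ends.
Sorted by start: Spin Express, HIIT Intro, Stretch 60, Stretch Express, Rowing Fusion, HIIT Express, Pilates Power, Core Blast, Yoga Express.
HIIT Intro starts after Spin Express ends; Spin Express is clear from here.
Stretch 60 starts exactly when HIIT Intro ends (back-to-back, no overlap); HIIT Intro is clear from here.
Stretch Express starts before Stretch 60 ends → Stretch 60 and Stretch Express overlap.
Rowing Fusion starts before Stretch 60 ends → Stretch 60 and Rowing Fusion overlap.
HIIT Express starts after Stretch 60 ends; Stretch 60 is clear from here.
Rowing Fusion starts before Stretch Express ends → Stretch Express and Rowing Fusion overlap.
HIIT Express starts after Stretch Express ends; Stretch Express is clear from here.
HIIT Express starts after Rowing Fusion ends; Rowing Fusion is clear from here.
Pilates Power starts before HIIT Express ends → HIIT Express and Pilates Power overlap.
Core Blast starts after HIIT Express ends; HIIT Express is clear from here.
Core Blast starts before Pilates Power ends → Pilates Power and Core Blast overlap.
Yoga Express starts after Pilates Power ends.
Yoga Express starts after Core Blast ends.

Core Blast & Pilates Power, HIIT Express & Pilates Power, Rowing Fusion & Stretch 60, Rowing Fusion & Stretch Express, Stretch 60 & Stretch Express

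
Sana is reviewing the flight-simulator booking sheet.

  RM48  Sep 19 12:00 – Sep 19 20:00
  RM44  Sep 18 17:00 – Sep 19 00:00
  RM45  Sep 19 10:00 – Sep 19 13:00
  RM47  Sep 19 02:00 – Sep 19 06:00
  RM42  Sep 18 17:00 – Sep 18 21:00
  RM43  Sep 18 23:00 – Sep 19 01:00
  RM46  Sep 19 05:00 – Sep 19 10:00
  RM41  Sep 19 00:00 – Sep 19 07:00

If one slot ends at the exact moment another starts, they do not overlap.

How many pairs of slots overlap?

Sorted by start: RM42, RM44, RM43, RM41, RM47, RM46, RM45, RM48.
RM44 starts before RM42 ends → RM42 and RM44 overlap.
RM43 starts after RM42 ends, so nothing later overlaps RM42 either.
RM43 starts before RM44 ends → RM44 and RM43 overlap.
RM41 starts exactly when RM44 ends (back-to-back, no overlap), so nothing later overlaps RM44 either.
RM41 starts before RM43 ends → RM43 and RM41 overlap.
RM47 starts after RM43 ends, so nothing later overlaps RM43 either.
RM47 starts before RM41 ends → RM41 and RM47 overlap.
RM46 starts before RM41 ends → RM41 and RM46 overlap.
RM45 starts after RM41 ends, so nothing later overlaps RM41 either.
RM46 starts before RM47 ends → RM47 and RM46 overlap.
RM45 starts after RM47 ends, so nothing later overlaps RM47 either.
RM45 starts exactly when RM46 ends (back-to-back, no overlap), so nothing later overlaps RM46 either.
RM48 starts before RM45 ends → RM45 and RM48 overlap.
Overlapping pairs: RM41 & RM43, RM41 & RM46, RM41 & RM47, RM42 & RM44, RM43 & RM44, RM45 & RM48, RM46 & RM47 — 7 in total.

7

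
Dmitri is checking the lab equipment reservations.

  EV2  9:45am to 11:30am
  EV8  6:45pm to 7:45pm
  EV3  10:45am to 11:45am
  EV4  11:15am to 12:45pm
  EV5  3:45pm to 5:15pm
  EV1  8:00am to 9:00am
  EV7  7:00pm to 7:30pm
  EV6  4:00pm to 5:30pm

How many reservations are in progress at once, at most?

3

Sweep the timeline, counting +1 at each start and −1 at each end (ends before starts at a tie):
8:00am start EV1 → 1
9:00am end EV1 → 0
9:45am start EV2 → 1
10:45am start EV3 → 2
11:15am start EV4 → 3
11:30am end EV2 → 2
11:45am end EV3 → 1
12:45pm end EV4 → 0
3:45pm start EV5 → 1
4:00pm start EV6 → 2
5:15pm end EV5 → 1
5:30pm end EV6 → 0
6:45pm start EV8 → 1
7:00pm start EV7 → 2
7:30pm end EV7 → 1
7:45pm end EV8 → 0
Peak is 3, at 11:15am (EV2, EV3, EV4).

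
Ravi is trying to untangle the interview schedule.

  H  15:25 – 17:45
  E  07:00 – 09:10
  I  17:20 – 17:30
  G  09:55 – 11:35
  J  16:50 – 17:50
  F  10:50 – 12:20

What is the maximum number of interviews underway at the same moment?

3

Sort all start/end points and keep a running count:
07:00 start E → 1
09:10 end E → 0
09:55 start G → 1
10:50 start F → 2
11:35 end G → 1
12:20 end F → 0
15:25 start H → 1
16:50 start J → 2
17:20 start I → 3
17:30 end I → 2
17:45 end H → 1
17:50 end J → 0
Peak is 3, at 17:20 (H, I, J).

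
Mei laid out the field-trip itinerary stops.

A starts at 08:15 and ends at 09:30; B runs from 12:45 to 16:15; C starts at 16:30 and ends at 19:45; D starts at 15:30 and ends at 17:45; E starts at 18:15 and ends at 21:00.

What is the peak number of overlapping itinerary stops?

2

Sweep the timeline, counting +1 at each start and −1 at each end (ends before starts at a tie):
08:15 start A → 1
09:30 end A → 0
12:45 start B → 1
15:30 start D → 2
16:15 end B → 1
16:30 start C → 2
17:45 end D → 1
18:15 start E → 2
19:45 end C → 1
21:00 end E → 0
Peak is 2, at 15:30 (B, D).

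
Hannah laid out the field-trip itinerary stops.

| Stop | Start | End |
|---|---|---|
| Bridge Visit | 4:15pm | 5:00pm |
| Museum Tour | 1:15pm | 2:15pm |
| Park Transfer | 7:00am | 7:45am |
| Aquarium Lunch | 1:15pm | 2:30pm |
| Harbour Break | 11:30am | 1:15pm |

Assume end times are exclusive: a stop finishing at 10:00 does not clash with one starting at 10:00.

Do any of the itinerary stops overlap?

Yes

Sorted by start: Park Transfer, Harbour Break, Museum Tour, Aquarium Lunch, Bridge Visit.
Harbour Break starts after Park Transfer ends, so Park Transfer has no further overlaps.
Museum Tour starts exactly when Harbour Break ends (back-to-back, no overlap), so Harbour Break has no further overlaps.
Aquarium Lunch starts before Museum Tour ends → Museum Tour and Aquarium Lunch overlap.
That's a conflict, so the schedule is not conflict-free.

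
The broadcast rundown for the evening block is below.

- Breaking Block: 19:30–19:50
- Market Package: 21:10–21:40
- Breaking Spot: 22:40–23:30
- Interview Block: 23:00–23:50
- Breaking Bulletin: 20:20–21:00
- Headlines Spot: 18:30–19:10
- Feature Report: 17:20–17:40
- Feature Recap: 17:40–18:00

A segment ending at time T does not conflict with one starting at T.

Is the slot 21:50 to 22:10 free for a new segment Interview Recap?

Feature Report: ends 17:40 at or before Interview Recap starts 21:50 → clear.
Feature Recap: ends 18:00 at or before Interview Recap starts 21:50 → clear.
Headlines Spot: ends 19:10 at or before Interview Recap starts 21:50 → clear.
Breaking Block: ends 19:50 at or before Interview Recap starts 21:50 → clear.
Breaking Bulletin: ends 21:00 at or before Interview Recap starts 21:50 → clear.
Market Package: ends 21:40 at or before Interview Recap starts 21:50 → clear.
Breaking Spot: starts 22:40 at or after Interview Recap ends 22:10 → clear.
Interview Block: starts 23:00 at or after Interview Recap ends 22:10 → clear.

Yes — the slot is free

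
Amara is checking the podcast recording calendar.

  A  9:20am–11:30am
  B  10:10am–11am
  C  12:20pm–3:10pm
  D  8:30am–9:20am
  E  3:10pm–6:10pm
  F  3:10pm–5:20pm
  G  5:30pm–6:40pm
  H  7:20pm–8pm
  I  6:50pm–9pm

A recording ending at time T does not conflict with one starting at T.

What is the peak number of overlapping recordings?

Sweep the timeline, counting +1 at each start and −1 at each end (ends before starts at a tie):
8:30am start D → 1
9:20am end D → 0
9:20am start A → 1
10:10am start B → 2
11am end B → 1
11:30am end A → 0
12:20pm start C → 1
3:10pm end C → 0
3:10pm start E → 1
3:10pm start F → 2
5:20pm end F → 1
5:30pm start G → 2
6:10pm end E → 1
6:40pm end G → 0
6:50pm start I → 1
7:20pm start H → 2
8pm end H → 1
9pm end I → 0
Peak is 2, at 10:10am (A, B).

2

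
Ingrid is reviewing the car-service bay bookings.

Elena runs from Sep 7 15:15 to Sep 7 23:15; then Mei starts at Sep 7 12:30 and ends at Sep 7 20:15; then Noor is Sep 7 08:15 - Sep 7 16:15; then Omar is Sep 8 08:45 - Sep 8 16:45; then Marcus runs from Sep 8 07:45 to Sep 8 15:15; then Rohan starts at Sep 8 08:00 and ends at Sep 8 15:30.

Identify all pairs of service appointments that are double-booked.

Sorted by start: Noor, Mei, Elena, Marcus, Rohan, Omar.
Mei starts before Noor ends → Noor and Mei overlap.
Elena starts before Noor ends → Noor and Elena overlap.
Marcus starts after Noor ends, so Noor has no further overlaps.
Elena starts before Mei ends → Mei and Elena overlap.
Marcus starts after Mei ends, so Mei has no further overlaps.
Marcus starts after Elena ends, so Elena has no further overlaps.
Rohan starts before Marcus ends → Marcus and Rohan overlap.
Omar starts before Marcus ends → Marcus and Omar overlap.
Omar starts before Rohan ends → Rohan and Omar overlap.

Elena & Mei, Elena & Noor, Marcus & Omar, Marcus & Rohan, Mei & Noor, Omar & Rohan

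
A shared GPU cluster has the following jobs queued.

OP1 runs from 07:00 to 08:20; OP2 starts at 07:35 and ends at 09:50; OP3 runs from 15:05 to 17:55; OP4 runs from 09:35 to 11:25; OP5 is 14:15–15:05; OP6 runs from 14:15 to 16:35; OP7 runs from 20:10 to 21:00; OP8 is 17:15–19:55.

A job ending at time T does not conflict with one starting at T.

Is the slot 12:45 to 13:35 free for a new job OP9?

OP1: ends 08:20 at or before OP9 starts 12:45 → clear.
OP2: ends 09:50 at or before OP9 starts 12:45 → clear.
OP4: ends 11:25 at or before OP9 starts 12:45 → clear.
OP5: starts 14:15 at or after OP9 ends 13:35 → clear.
OP6: starts 14:15 at or after OP9 ends 13:35 → clear.
OP3: starts 15:05 at or after OP9 ends 13:35 → clear.
OP8: starts 17:15 at or after OP9 ends 13:35 → clear.
OP7: starts 20:10 at or after OP9 ends 13:35 → clear.

Yes — the slot is free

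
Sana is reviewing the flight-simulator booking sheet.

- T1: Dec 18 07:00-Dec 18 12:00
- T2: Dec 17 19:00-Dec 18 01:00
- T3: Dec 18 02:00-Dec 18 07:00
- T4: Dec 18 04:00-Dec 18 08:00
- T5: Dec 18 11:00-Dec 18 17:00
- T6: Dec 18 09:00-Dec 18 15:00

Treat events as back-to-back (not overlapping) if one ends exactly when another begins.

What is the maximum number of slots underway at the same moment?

Walk through starts and ends in time order (an end at T is processed before a start at T):
Dec 17 19:00 start T2 → 1
Dec 18 01:00 end T2 → 0
Dec 18 02:00 start T3 → 1
Dec 18 04:00 start T4 → 2
Dec 18 07:00 end T3 → 1
Dec 18 07:00 start T1 → 2
Dec 18 08:00 end T4 → 1
Dec 18 09:00 start T6 → 2
Dec 18 11:00 start T5 → 3
Dec 18 12:00 end T1 → 2
Dec 18 15:00 end T6 → 1
Dec 18 17:00 end T5 → 0
Peak is 3, at Dec 18 11:00 (T1, T5, T6).

3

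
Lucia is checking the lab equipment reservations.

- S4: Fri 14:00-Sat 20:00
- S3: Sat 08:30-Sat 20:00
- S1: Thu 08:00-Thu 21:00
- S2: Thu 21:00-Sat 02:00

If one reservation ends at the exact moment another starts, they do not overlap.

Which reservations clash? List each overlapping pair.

Sorted by start: S1, S2, S4, S3.
S2 starts exactly when S1 ends (back-to-back, no overlap), so S1 has no further overlaps.
S4 starts before S2 ends → S2 and S4 overlap.
S3 starts after S2 ends.
S3 starts before S4 ends → S4 and S3 overlap.

S2 & S4, S3 & S4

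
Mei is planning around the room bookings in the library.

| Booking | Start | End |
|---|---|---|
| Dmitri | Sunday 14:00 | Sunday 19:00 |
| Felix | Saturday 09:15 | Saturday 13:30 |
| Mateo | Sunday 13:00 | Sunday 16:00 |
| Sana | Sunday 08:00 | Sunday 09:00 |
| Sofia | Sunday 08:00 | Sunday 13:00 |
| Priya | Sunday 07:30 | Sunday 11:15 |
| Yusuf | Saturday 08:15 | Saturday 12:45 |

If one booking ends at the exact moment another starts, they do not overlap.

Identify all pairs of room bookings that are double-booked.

Dmitri & Mateo, Felix & Yusuf, Priya & Sana, Priya & Sofia, Sana & Sofia

Sorted by start: Yusuf, Felix, Priya, Sana, Sofia, Mateo, Dmitri.
Felix starts before Yusuf ends → Yusuf and Felix overlap.
Priya starts after Yusuf ends — done with Yusuf.
Priya starts after Felix ends — done with Felix.
Sana starts before Priya ends → Priya and Sana overlap.
Sofia starts before Priya ends → Priya and Sofia overlap.
Mateo starts after Priya ends — done with Priya.
Sofia starts before Sana ends → Sana and Sofia overlap.
Mateo starts after Sana ends — done with Sana.
Mateo starts exactly when Sofia ends (back-to-back, no overlap) — done with Sofia.
Dmitri starts before Mateo ends → Mateo and Dmitri overlap.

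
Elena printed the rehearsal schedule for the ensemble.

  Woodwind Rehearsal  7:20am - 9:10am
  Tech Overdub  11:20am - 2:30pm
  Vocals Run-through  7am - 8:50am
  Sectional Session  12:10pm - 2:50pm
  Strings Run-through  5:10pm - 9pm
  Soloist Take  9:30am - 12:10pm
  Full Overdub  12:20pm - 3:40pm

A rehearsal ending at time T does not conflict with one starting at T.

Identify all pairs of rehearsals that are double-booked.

Check each pair: they overlap iff neither finishes before the other starts.
Sorted by start: Vocals Run-through, Woodwind Rehearsal, Soloist Take, Tech Overdub, Sectional Session, Full Overdub, Strings Run-through.
Woodwind Rehearsal starts before Vocals Run-through ends → Vocals Run-through and Woodwind Rehearsal overlap.
Soloist Take starts after Vocals Run-through ends — done with Vocals Run-through.
Soloist Take starts after Woodwind Rehearsal ends — done with Woodwind Rehearsal.
Tech Overdub starts before Soloist Take ends → Soloist Take and Tech Overdub overlap.
Sectional Session starts exactly when Soloist Take ends (back-to-back, no overlap) — done with Soloist Take.
Sectional Session starts before Tech Overdub ends → Tech Overdub and Sectional Session overlap.
Full Overdub starts before Tech Overdub ends → Tech Overdub and Full Overdub overlap.
Strings Run-through starts after Tech Overdub ends.
Full Overdub starts before Sectional Session ends → Sectional Session and Full Overdub overlap.
Strings Run-through starts after Sectional Session ends.
Strings Run-through starts after Full Overdub ends.

Full Overdub & Sectional Session, Full Overdub & Tech Overdub, Sectional Session & Tech Overdub, Soloist Take & Tech Overdub, Vocals Run-through & Woodwind Rehearsal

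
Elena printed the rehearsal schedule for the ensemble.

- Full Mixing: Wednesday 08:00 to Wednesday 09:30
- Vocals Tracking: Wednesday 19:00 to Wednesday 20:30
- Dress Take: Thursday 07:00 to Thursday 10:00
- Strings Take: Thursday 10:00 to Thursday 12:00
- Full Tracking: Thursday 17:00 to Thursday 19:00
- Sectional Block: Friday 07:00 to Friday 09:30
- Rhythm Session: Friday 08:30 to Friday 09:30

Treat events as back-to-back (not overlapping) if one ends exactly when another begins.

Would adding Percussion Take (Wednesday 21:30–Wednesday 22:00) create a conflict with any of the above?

Full Mixing: ends Wednesday 09:30 at or before Percussion Take starts Wednesday 21:30 → clear.
Vocals Tracking: ends Wednesday 20:30 at or before Percussion Take starts Wednesday 21:30 → clear.
Dress Take: starts Thursday 07:00 at or after Percussion Take ends Wednesday 22:00 → clear.
Strings Take: starts Thursday 10:00 at or after Percussion Take ends Wednesday 22:00 → clear.
Full Tracking: starts Thursday 17:00 at or after Percussion Take ends Wednesday 22:00 → clear.
Sectional Block: starts Friday 07:00 at or after Percussion Take ends Wednesday 22:00 → clear.
Rhythm Session: starts Friday 08:30 at or after Percussion Take ends Wednesday 22:00 → clear.

No — it doesn't clash with anything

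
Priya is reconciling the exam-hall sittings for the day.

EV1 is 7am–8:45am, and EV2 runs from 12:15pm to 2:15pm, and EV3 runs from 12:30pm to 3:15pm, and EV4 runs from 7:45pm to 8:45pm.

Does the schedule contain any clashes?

Check each pair: they overlap iff neither finishes before the other starts.
Sorted by start: EV1, EV2, EV3, EV4.
EV2 starts after EV1 ends, so EV1 has no further overlaps.
EV3 starts before EV2 ends → EV2 and EV3 overlap.
That's a conflict, so the schedule is not conflict-free.

Yes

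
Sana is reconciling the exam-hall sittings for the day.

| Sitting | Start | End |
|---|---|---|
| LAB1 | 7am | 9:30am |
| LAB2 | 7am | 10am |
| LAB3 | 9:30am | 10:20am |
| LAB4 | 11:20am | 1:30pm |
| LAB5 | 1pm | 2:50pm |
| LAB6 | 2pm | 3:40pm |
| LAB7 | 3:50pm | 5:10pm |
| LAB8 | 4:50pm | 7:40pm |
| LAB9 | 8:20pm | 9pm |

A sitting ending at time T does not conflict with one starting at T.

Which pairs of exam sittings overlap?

Two intervals overlap when each starts before the other ends.
Sorted by start: LAB1, LAB2, LAB3, LAB4, LAB5, LAB6, LAB7, LAB8, LAB9.
LAB2 starts before LAB1 ends → LAB1 and LAB2 overlap.
LAB3 starts exactly when LAB1 ends (back-to-back, no overlap) — done with LAB1.
LAB3 starts before LAB2 ends → LAB2 and LAB3 overlap.
LAB4 starts after LAB2 ends — done with LAB2.
LAB4 starts after LAB3 ends — done with LAB3.
LAB5 starts before LAB4 ends → LAB4 and LAB5 overlap.
LAB6 starts after LAB4 ends — done with LAB4.
LAB6 starts before LAB5 ends → LAB5 and LAB6 overlap.
LAB7 starts after LAB5 ends — done with LAB5.
LAB7 starts after LAB6 ends — done with LAB6.
LAB8 starts before LAB7 ends → LAB7 and LAB8 overlap.
LAB9 starts after LAB7 ends.
LAB9 starts after LAB8 ends.

LAB1 & LAB2, LAB2 & LAB3, LAB4 & LAB5, LAB5 & LAB6, LAB7 & LAB8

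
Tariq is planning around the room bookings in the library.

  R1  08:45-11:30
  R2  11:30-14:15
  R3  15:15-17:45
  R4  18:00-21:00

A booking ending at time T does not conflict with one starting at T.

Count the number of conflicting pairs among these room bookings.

0

Sorted by start: R1, R2, R3, R4.
R2 starts exactly when R1 ends (back-to-back, no overlap), so nothing later overlaps R1 either.
R3 starts after R2 ends, so nothing later overlaps R2 either.
R4 starts after R3 ends.
No pair overlaps.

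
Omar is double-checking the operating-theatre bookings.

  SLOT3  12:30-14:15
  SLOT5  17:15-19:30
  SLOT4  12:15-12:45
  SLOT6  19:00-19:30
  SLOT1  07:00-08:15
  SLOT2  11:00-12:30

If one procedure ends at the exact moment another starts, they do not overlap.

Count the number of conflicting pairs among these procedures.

3

Check each pair: they overlap iff neither finishes before the other starts.
Sorted by start: SLOT1, SLOT2, SLOT4, SLOT3, SLOT5, SLOT6.
SLOT2 starts after SLOT1 ends — done with SLOT1.
SLOT4 starts before SLOT2 ends → SLOT2 and SLOT4 overlap.
SLOT3 starts exactly when SLOT2 ends (back-to-back, no overlap) — done with SLOT2.
SLOT3 starts before SLOT4 ends → SLOT4 and SLOT3 overlap.
SLOT5 starts after SLOT4 ends — done with SLOT4.
SLOT5 starts after SLOT3 ends — done with SLOT3.
SLOT6 starts before SLOT5 ends → SLOT5 and SLOT6 overlap.
Overlapping pairs: SLOT2 & SLOT4, SLOT3 & SLOT4, SLOT5 & SLOT6 — 3 in total.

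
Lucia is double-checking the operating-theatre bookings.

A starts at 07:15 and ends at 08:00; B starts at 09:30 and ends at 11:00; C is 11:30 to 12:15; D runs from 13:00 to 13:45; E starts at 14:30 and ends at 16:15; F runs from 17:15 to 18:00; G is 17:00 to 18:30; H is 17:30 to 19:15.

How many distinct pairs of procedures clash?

3

Check each pair: they overlap iff neither finishes before the other starts.
Sorted by start: A, B, C, D, E, G, F, H.
B starts after A ends; A is clear from here.
C starts after B ends; B is clear from here.
D starts after C ends; C is clear from here.
E starts after D ends; D is clear from here.
G starts after E ends; E is clear from here.
F starts before G ends → G and F overlap.
H starts before G ends → G and H overlap.
H starts before F ends → F and H overlap.
Overlapping pairs: F & G, F & H, G & H — 3 in total.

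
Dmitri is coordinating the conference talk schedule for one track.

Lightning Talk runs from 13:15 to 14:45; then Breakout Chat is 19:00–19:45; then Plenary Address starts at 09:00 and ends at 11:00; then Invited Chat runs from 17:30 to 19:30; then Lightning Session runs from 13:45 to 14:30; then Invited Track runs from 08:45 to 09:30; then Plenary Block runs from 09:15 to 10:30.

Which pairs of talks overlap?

Breakout Chat & Invited Chat, Invited Track & Plenary Address, Invited Track & Plenary Block, Lightning Session & Lightning Talk, Plenary Address & Plenary Block

Sorted by start: Invited Track, Plenary Address, Plenary Block, Lightning Talk, Lightning Session, Invited Chat, Breakout Chat.
Plenary Address starts before Invited Track ends → Invited Track and Plenary Address overlap.
Plenary Block starts before Invited Track ends → Invited Track and Plenary Block overlap.
Lightning Talk starts after Invited Track ends — done with Invited Track.
Plenary Block starts before Plenary Address ends → Plenary Address and Plenary Block overlap.
Lightning Talk starts after Plenary Address ends — done with Plenary Address.
Lightning Talk starts after Plenary Block ends — done with Plenary Block.
Lightning Session starts before Lightning Talk ends → Lightning Talk and Lightning Session overlap.
Invited Chat starts after Lightning Talk ends — done with Lightning Talk.
Invited Chat starts after Lightning Session ends — done with Lightning Session.
Breakout Chat starts before Invited Chat ends → Invited Chat and Breakout Chat overlap.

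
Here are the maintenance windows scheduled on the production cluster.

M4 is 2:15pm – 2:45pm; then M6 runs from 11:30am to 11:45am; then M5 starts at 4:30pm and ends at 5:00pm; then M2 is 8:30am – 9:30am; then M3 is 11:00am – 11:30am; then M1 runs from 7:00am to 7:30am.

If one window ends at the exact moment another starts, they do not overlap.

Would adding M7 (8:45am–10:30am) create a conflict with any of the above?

Yes — it overlaps M2

M1: ends 7:30am at or before M7 starts 8:45am → clear.
M2: starts 8:30am before M7 ends 10:30am, and ends 9:30am after M7 starts 8:45am → overlap.
M3: starts 11:00am at or after M7 ends 10:30am → clear.
M6: starts 11:30am at or after M7 ends 10:30am → clear.
M4: starts 2:15pm at or after M7 ends 10:30am → clear.
M5: starts 4:30pm at or after M7 ends 10:30am → clear.
M7 overlaps M2.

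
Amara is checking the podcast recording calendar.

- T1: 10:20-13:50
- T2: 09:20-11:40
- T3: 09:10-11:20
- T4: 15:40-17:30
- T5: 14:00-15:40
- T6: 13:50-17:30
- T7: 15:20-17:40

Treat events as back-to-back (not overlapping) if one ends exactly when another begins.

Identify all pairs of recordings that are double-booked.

T1 & T2, T1 & T3, T2 & T3, T4 & T6, T4 & T7, T5 & T6, T5 & T7, T6 & T7

Sorted by start: T3, T2, T1, T6, T5, T7, T4.
T2 starts before T3 ends → T3 and T2 overlap.
T1 starts before T3 ends → T3 and T1 overlap.
T6 starts after T3 ends, so T3 has no further overlaps.
T1 starts before T2 ends → T2 and T1 overlap.
T6 starts after T2 ends, so T2 has no further overlaps.
T6 starts exactly when T1 ends (back-to-back, no overlap), so T1 has no further overlaps.
T5 starts before T6 ends → T6 and T5 overlap.
T7 starts before T6 ends → T6 and T7 overlap.
T4 starts before T6 ends → T6 and T4 overlap.
T7 starts before T5 ends → T5 and T7 overlap.
T4 starts exactly when T5 ends (back-to-back, no overlap).
T4 starts before T7 ends → T7 and T4 overlap.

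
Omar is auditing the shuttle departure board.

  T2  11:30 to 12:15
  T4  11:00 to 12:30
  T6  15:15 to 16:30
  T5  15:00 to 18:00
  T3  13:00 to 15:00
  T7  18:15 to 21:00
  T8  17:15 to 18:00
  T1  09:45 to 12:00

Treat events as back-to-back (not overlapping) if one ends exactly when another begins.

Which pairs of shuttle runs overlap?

T1 & T2, T1 & T4, T2 & T4, T5 & T6, T5 & T8

Sorted by start: T1, T4, T2, T3, T5, T6, T8, T7.
T4 starts before T1 ends → T1 and T4 overlap.
T2 starts before T1 ends → T1 and T2 overlap.
T3 starts after T1 ends; T1 is clear from here.
T2 starts before T4 ends → T4 and T2 overlap.
T3 starts after T4 ends; T4 is clear from here.
T3 starts after T2 ends; T2 is clear from here.
T5 starts exactly when T3 ends (back-to-back, no overlap); T3 is clear from here.
T6 starts before T5 ends → T5 and T6 overlap.
T8 starts before T5 ends → T5 and T8 overlap.
T7 starts after T5 ends.
T8 starts after T6 ends; T6 is clear from here.
T7 starts after T8 ends.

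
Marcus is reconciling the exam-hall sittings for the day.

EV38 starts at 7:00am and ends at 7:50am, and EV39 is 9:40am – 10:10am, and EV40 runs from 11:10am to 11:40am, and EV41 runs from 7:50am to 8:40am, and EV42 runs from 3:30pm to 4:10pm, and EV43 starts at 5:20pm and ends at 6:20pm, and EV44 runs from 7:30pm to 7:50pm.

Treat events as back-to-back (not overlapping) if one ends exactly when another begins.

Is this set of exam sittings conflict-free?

Check each pair: they overlap iff neither finishes before the other starts.
Sorted by start: EV38, EV41, EV39, EV40, EV42, EV43, EV44.
EV41 starts exactly when EV38 ends (back-to-back, no overlap), so EV38 has no further overlaps.
EV39 starts after EV41 ends, so EV41 has no further overlaps.
EV40 starts after EV39 ends, so EV39 has no further overlaps.
EV42 starts after EV40 ends, so EV40 has no further overlaps.
EV43 starts after EV42 ends, so EV42 has no further overlaps.
EV44 starts after EV43 ends.
Every pair is clear; the schedule has no overlaps.

Yes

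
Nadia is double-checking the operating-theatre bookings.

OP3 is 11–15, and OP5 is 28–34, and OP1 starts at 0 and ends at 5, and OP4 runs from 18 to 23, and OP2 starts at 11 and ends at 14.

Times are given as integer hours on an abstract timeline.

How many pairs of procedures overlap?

1

Sorted by start: OP1, OP2, OP3, OP4, OP5.
OP2 starts after OP1 ends, so nothing later overlaps OP1 either.
OP3 starts before OP2 ends → OP2 and OP3 overlap.
OP4 starts after OP2 ends, so nothing later overlaps OP2 either.
OP4 starts after OP3 ends, so nothing later overlaps OP3 either.
OP5 starts after OP4 ends.
Overlapping pairs: OP2 & OP3 — 1 in total.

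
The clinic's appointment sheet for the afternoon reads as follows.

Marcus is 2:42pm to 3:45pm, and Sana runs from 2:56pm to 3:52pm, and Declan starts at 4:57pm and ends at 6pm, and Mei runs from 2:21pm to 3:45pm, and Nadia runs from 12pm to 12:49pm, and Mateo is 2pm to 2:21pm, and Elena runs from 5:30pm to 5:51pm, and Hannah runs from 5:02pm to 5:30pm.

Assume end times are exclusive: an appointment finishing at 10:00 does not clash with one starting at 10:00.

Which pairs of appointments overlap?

Declan & Elena, Declan & Hannah, Marcus & Mei, Marcus & Sana, Mei & Sana

Sorted by start: Nadia, Mateo, Mei, Marcus, Sana, Declan, Hannah, Elena.
Mateo starts after Nadia ends, so Nadia has no further overlaps.
Mei starts exactly when Mateo ends (back-to-back, no overlap), so Mateo has no further overlaps.
Marcus starts before Mei ends → Mei and Marcus overlap.
Sana starts before Mei ends → Mei and Sana overlap.
Declan starts after Mei ends, so Mei has no further overlaps.
Sana starts before Marcus ends → Marcus and Sana overlap.
Declan starts after Marcus ends, so Marcus has no further overlaps.
Declan starts after Sana ends, so Sana has no further overlaps.
Hannah starts before Declan ends → Declan and Hannah overlap.
Elena starts before Declan ends → Declan and Elena overlap.
Elena starts exactly when Hannah ends (back-to-back, no overlap).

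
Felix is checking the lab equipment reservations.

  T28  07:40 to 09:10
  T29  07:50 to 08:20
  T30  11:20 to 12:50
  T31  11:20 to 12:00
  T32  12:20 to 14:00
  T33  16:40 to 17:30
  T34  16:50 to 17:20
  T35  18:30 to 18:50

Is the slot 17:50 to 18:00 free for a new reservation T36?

T28: ends 09:10 at or before T36 starts 17:50 → clear.
T29: ends 08:20 at or before T36 starts 17:50 → clear.
T30: ends 12:50 at or before T36 starts 17:50 → clear.
T31: ends 12:00 at or before T36 starts 17:50 → clear.
T32: ends 14:00 at or before T36 starts 17:50 → clear.
T33: ends 17:30 at or before T36 starts 17:50 → clear.
T34: ends 17:20 at or before T36 starts 17:50 → clear.
T35: starts 18:30 at or after T36 ends 18:00 → clear.

Yes — the slot is free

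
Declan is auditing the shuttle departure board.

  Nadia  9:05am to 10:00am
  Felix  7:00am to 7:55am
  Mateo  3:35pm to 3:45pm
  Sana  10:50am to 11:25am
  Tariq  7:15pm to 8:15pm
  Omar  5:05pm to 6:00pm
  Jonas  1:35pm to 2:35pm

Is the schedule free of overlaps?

Yes

Check each pair: they overlap iff neither finishes before the other starts.
Sorted by start: Felix, Nadia, Sana, Jonas, Mateo, Omar, Tariq.
Nadia starts after Felix ends, so nothing later overlaps Felix either.
Sana starts after Nadia ends, so nothing later overlaps Nadia either.
Jonas starts after Sana ends, so nothing later overlaps Sana either.
Mateo starts after Jonas ends, so nothing later overlaps Jonas either.
Omar starts after Mateo ends, so nothing later overlaps Mateo either.
Tariq starts after Omar ends.
Every pair is clear; the schedule has no overlaps.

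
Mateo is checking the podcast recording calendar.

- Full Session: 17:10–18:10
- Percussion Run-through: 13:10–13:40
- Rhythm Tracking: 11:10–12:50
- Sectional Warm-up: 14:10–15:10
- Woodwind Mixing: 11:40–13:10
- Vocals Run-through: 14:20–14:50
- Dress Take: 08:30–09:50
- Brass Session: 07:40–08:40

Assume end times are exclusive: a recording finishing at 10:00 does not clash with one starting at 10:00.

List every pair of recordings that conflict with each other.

Sorted by start: Brass Session, Dress Take, Rhythm Tracking, Woodwind Mixing, Percussion Run-through, Sectional Warm-up, Vocals Run-through, Full Session.
Dress Take starts before Brass Session ends → Brass Session and Dress Take overlap.
Rhythm Tracking starts after Brass Session ends — done with Brass Session.
Rhythm Tracking starts after Dress Take ends — done with Dress Take.
Woodwind Mixing starts before Rhythm Tracking ends → Rhythm Tracking and Woodwind Mixing overlap.
Percussion Run-through starts after Rhythm Tracking ends — done with Rhythm Tracking.
Percussion Run-through starts exactly when Woodwind Mixing ends (back-to-back, no overlap) — done with Woodwind Mixing.
Sectional Warm-up starts after Percussion Run-through ends — done with Percussion Run-through.
Vocals Run-through starts before Sectional Warm-up ends → Sectional Warm-up and Vocals Run-through overlap.
Full Session starts after Sectional Warm-up ends.
Full Session starts after Vocals Run-through ends.

Brass Session & Dress Take, Rhythm Tracking & Woodwind Mixing, Sectional Warm-up & Vocals Run-through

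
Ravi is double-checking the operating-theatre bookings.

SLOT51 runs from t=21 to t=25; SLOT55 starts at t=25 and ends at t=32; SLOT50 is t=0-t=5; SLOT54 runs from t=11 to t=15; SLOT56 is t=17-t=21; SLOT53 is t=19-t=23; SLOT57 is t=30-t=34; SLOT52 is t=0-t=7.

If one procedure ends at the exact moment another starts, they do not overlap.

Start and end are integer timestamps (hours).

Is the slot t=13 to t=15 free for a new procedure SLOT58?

No — it overlaps SLOT54

SLOT50: ends t=5 at or before SLOT58 starts t=13 → clear.
SLOT52: ends t=7 at or before SLOT58 starts t=13 → clear.
SLOT54: starts t=11 before SLOT58 ends t=15, and ends t=15 after SLOT58 starts t=13 → overlap.
SLOT56: starts t=17 at or after SLOT58 ends t=15 → clear.
SLOT53: starts t=19 at or after SLOT58 ends t=15 → clear.
SLOT51: starts t=21 at or after SLOT58 ends t=15 → clear.
SLOT55: starts t=25 at or after SLOT58 ends t=15 → clear.
SLOT57: starts t=30 at or after SLOT58 ends t=15 → clear.
SLOT58 overlaps SLOT54.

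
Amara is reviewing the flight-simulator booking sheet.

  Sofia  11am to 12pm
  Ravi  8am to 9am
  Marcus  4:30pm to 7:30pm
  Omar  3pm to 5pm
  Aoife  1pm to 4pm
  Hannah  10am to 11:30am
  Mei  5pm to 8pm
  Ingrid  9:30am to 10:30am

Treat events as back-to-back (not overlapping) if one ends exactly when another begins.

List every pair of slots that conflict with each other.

Aoife & Omar, Hannah & Ingrid, Hannah & Sofia, Marcus & Mei, Marcus & Omar

Sorted by start: Ravi, Ingrid, Hannah, Sofia, Aoife, Omar, Marcus, Mei.
Ingrid starts after Ravi ends; Ravi is clear from here.
Hannah starts before Ingrid ends → Ingrid and Hannah overlap.
Sofia starts after Ingrid ends; Ingrid is clear from here.
Sofia starts before Hannah ends → Hannah and Sofia overlap.
Aoife starts after Hannah ends; Hannah is clear from here.
Aoife starts after Sofia ends; Sofia is clear from here.
Omar starts before Aoife ends → Aoife and Omar overlap.
Marcus starts after Aoife ends; Aoife is clear from here.
Marcus starts before Omar ends → Omar and Marcus overlap.
Mei starts exactly when Omar ends (back-to-back, no overlap).
Mei starts before Marcus ends → Marcus and Mei overlap.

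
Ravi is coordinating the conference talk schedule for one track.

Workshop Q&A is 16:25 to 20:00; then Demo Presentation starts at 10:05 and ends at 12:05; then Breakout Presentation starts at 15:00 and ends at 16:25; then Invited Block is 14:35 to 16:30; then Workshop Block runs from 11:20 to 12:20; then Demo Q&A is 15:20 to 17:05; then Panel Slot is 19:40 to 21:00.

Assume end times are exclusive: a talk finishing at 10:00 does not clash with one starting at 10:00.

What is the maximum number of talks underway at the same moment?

3

Walk through starts and ends in time order (an end at T is processed before a start at T):
10:05 start Demo Presentation → 1
11:20 start Workshop Block → 2
12:05 end Demo Presentation → 1
12:20 end Workshop Block → 0
14:35 start Invited Block → 1
15:00 start Breakout Presentation → 2
15:20 start Demo Q&A → 3
16:25 end Breakout Presentation → 2
16:25 start Workshop Q&A → 3
16:30 end Invited Block → 2
17:05 end Demo Q&A → 1
19:40 start Panel Slot → 2
20:00 end Workshop Q&A → 1
21:00 end Panel Slot → 0
Peak is 3, at 15:20 (Breakout Presentation, Demo Q&A, Invited Block).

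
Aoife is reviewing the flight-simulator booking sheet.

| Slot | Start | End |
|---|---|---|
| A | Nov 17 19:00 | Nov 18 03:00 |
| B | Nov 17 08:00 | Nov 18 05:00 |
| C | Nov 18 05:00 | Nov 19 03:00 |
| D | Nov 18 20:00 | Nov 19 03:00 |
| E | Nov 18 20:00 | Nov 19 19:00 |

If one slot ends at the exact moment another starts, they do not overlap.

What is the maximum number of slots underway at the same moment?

Walk through starts and ends in time order (an end at T is processed before a start at T):
Nov 17 08:00 start B → 1
Nov 17 19:00 start A → 2
Nov 18 03:00 end A → 1
Nov 18 05:00 end B → 0
Nov 18 05:00 start C → 1
Nov 18 20:00 start D → 2
Nov 18 20:00 start E → 3
Nov 19 03:00 end C → 2
Nov 19 03:00 end D → 1
Nov 19 19:00 end E → 0
Peak is 3, at Nov 18 20:00 (C, D, E).

3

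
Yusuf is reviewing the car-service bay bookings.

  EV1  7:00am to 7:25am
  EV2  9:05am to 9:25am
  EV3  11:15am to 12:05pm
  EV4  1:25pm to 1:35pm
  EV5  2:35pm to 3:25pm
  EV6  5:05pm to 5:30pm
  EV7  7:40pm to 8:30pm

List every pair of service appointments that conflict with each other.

Two intervals overlap when each starts before the other ends.
Sorted by start: EV1, EV2, EV3, EV4, EV5, EV6, EV7.
EV2 starts after EV1 ends, so nothing later overlaps EV1 either.
EV3 starts after EV2 ends, so nothing later overlaps EV2 either.
EV4 starts after EV3 ends, so nothing later overlaps EV3 either.
EV5 starts after EV4 ends, so nothing later overlaps EV4 either.
EV6 starts after EV5 ends, so nothing later overlaps EV5 either.
EV7 starts after EV6 ends.

none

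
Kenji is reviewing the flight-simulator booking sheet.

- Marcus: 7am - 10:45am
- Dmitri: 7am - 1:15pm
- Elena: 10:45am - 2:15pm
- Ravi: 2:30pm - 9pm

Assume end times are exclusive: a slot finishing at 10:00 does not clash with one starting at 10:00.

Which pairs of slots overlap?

Check each pair: they overlap iff neither finishes before the other starts.
Sorted by start: Marcus, Dmitri, Elena, Ravi.
Dmitri starts before Marcus ends → Marcus and Dmitri overlap.
Elena starts exactly when Marcus ends (back-to-back, no overlap), so Marcus has no further overlaps.
Elena starts before Dmitri ends → Dmitri and Elena overlap.
Ravi starts after Dmitri ends.
Ravi starts after Elena ends.

Dmitri & Elena, Dmitri & Marcus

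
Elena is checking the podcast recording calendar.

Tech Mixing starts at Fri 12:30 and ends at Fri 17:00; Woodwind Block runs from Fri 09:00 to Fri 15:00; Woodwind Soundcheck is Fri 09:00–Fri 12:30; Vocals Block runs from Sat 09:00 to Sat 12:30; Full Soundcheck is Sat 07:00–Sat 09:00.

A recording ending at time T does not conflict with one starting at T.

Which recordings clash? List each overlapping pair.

Sorted by start: Woodwind Block, Woodwind Soundcheck, Tech Mixing, Full Soundcheck, Vocals Block.
Woodwind Soundcheck starts before Woodwind Block ends → Woodwind Block and Woodwind Soundcheck overlap.
Tech Mixing starts before Woodwind Block ends → Woodwind Block and Tech Mixing overlap.
Full Soundcheck starts after Woodwind Block ends, so Woodwind Block has no further overlaps.
Tech Mixing starts exactly when Woodwind Soundcheck ends (back-to-back, no overlap), so Woodwind Soundcheck has no further overlaps.
Full Soundcheck starts after Tech Mixing ends, so Tech Mixing has no further overlaps.
Vocals Block starts exactly when Full Soundcheck ends (back-to-back, no overlap).

Tech Mixing & Woodwind Block, Woodwind Block & Woodwind Soundcheck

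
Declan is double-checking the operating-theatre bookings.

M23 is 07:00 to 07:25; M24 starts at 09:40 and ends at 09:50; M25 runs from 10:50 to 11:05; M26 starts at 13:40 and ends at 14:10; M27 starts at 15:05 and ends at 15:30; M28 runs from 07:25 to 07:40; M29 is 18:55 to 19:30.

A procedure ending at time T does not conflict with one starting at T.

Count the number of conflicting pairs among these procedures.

Sorted by start: M23, M28, M24, M25, M26, M27, M29.
M28 starts exactly when M23 ends (back-to-back, no overlap) — done with M23.
M24 starts after M28 ends — done with M28.
M25 starts after M24 ends — done with M24.
M26 starts after M25 ends — done with M25.
M27 starts after M26 ends — done with M26.
M29 starts after M27 ends.
No pair overlaps.

0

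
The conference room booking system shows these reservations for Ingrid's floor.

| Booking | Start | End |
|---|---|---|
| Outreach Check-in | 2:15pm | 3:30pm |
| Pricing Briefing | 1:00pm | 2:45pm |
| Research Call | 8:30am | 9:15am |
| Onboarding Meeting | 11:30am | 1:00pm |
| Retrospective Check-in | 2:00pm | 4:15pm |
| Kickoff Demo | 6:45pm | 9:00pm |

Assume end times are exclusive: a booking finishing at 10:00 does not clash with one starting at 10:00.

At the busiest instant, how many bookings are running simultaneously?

3

Sweep the timeline, counting +1 at each start and −1 at each end (ends before starts at a tie):
8:30am start Research Call → 1
9:15am end Research Call → 0
11:30am start Onboarding Meeting → 1
1:00pm end Onboarding Meeting → 0
1:00pm start Pricing Briefing → 1
2:00pm start Retrospective Check-in → 2
2:15pm start Outreach Check-in → 3
2:45pm end Pricing Briefing → 2
3:30pm end Outreach Check-in → 1
4:15pm end Retrospective Check-in → 0
6:45pm start Kickoff Demo → 1
9:00pm end Kickoff Demo → 0
Peak is 3, at 2:15pm (Outreach Check-in, Pricing Briefing, Retrospective Check-in).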